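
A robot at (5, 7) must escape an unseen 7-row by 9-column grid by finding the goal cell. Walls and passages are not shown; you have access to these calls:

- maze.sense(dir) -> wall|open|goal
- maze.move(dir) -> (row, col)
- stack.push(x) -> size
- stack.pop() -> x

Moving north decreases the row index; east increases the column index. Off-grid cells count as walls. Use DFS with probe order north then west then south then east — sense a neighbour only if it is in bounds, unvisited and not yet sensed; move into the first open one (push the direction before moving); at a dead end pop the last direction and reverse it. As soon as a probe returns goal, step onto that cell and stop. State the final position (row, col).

→ maze.sense(dir='north')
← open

→ stack.push(x='north')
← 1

→ maze.move(dir='north')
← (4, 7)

→ maze.sense(dir='north')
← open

→ stack.push(x='north')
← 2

→ maze.move(dir='north')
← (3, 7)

→ maze.sense(dir='north')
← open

→ stack.push(x='north')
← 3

→ maze.move(dir='north')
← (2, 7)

→ maze.sense(dir='north')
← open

→ stack.push(x='north')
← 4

→ maze.move(dir='north')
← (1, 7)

→ maze.sense(dir='north')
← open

→ stack.push(x='north')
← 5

→ maze.move(dir='north')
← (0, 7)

→ maze.sense(dir='west')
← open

→ stack.push(x='west')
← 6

→ maze.move(dir='west')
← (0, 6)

→ maze.sense(dir='west')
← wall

→ maze.sense(dir='south')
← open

→ stack.push(x='south')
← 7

→ maze.move(dir='south')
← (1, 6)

→ maze.sense(dir='west')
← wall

→ maze.sense(dir='south')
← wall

→ stack.pop()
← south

→ maze.move(dir='north')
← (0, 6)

→ stack.pop()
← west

→ maze.move(dir='east')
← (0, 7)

→ maze.sense(dir='east')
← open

→ stack.push(x='east')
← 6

→ maze.move(dir='east')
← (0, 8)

→ maze.sense(dir='south')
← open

→ stack.push(x='south')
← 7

→ maze.move(dir='south')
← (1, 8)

→ maze.sense(dir='south')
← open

→ stack.push(x='south')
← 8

→ maze.move(dir='south')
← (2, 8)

→ maze.sense(dir='south')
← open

→ stack.push(x='south')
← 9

→ maze.move(dir='south')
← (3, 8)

→ maze.sense(dir='south')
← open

→ stack.push(x='south')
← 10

→ maze.move(dir='south')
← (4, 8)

→ maze.sense(dir='south')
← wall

→ stack.pop()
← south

→ maze.move(dir='north')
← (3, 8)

→ stack.pop()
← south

→ maze.move(dir='north')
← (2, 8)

→ stack.pop()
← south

→ maze.move(dir='north')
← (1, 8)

→ stack.pop()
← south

→ maze.move(dir='north')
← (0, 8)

→ stack.pop()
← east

→ maze.move(dir='west')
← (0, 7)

→ stack.pop()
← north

→ maze.move(dir='south')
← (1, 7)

→ stack.pop()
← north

→ maze.move(dir='south')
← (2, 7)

→ stack.pop()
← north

→ maze.move(dir='south')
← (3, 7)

→ maze.sense(dir='west')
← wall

→ stack.pop()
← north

→ maze.move(dir='south')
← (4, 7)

→ maze.sense(dir='west')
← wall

→ stack.pop()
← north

→ maze.move(dir='south')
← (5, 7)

→ maze.sense(dir='west')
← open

→ stack.push(x='west')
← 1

→ maze.move(dir='west')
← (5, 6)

→ maze.sense(dir='west')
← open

→ stack.push(x='west')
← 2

→ maze.move(dir='west')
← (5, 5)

→ maze.sense(dir='north')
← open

→ stack.push(x='north')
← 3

→ maze.move(dir='north')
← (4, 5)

→ maze.sense(dir='north')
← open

→ stack.push(x='north')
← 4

→ maze.move(dir='north')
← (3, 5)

→ maze.sense(dir='north')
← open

→ stack.push(x='north')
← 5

→ maze.move(dir='north')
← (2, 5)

→ maze.sense(dir='west')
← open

→ stack.push(x='west')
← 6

→ maze.move(dir='west')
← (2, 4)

→ maze.sense(dir='north')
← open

→ stack.push(x='north')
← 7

→ maze.move(dir='north')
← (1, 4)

→ maze.sense(dir='north')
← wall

→ maze.sense(dir='west')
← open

→ stack.push(x='west')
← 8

→ maze.move(dir='west')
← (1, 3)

→ maze.sense(dir='north')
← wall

→ maze.sense(dir='west')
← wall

→ maze.sense(dir='south')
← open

→ stack.push(x='south')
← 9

→ maze.move(dir='south')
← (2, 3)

→ maze.sense(dir='west')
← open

→ stack.push(x='west')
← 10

→ maze.move(dir='west')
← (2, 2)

→ maze.sense(dir='west')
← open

→ stack.push(x='west')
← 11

→ maze.move(dir='west')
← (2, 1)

→ maze.sense(dir='north')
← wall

→ maze.sense(dir='west')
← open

→ stack.push(x='west')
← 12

→ maze.move(dir='west')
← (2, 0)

→ maze.sense(dir='north')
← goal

→ maze.move(dir='north')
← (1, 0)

Answer: (1, 0)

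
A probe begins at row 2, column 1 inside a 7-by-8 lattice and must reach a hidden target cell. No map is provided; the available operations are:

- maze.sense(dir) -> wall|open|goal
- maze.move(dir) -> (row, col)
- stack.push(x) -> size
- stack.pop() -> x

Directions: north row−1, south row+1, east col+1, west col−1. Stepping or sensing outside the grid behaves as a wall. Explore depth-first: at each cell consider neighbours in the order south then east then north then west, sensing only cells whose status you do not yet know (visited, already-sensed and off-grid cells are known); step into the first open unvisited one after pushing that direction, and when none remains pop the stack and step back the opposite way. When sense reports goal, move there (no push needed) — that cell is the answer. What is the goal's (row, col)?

# 1. sense(dir='south') : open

# 2. push(x='south') : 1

# 3. move(dir='south') : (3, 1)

# 4. sense(dir='south') : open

# 5. push(x='south') : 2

# 6. move(dir='south') : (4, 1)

# 7. sense(dir='south') : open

# 8. push(x='south') : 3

# 9. move(dir='south') : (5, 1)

# 10. sense(dir='south') : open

# 11. push(x='south') : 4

# 12. move(dir='south') : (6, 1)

# 13. sense(dir='east') : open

# 14. push(x='east') : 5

# 15. move(dir='east') : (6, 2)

# 16. sense(dir='east') : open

# 17. push(x='east') : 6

# 18. move(dir='east') : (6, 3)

# 19. sense(dir='east') : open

# 20. push(x='east') : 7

# 21. move(dir='east') : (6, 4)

# 22. sense(dir='east') : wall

# 23. sense(dir='north') : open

# 24. push(x='north') : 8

# 25. move(dir='north') : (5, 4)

# 26. sense(dir='east') : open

# 27. push(x='east') : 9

# 28. move(dir='east') : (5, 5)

# 29. sense(dir='east') : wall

# 30. sense(dir='north') : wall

# 31. pop() : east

# 32. move(dir='west') : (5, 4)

# 33. sense(dir='north') : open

# 34. push(x='north') : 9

# 35. move(dir='north') : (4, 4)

# 36. sense(dir='north') : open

# 37. push(x='north') : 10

# 38. move(dir='north') : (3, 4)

# 39. sense(dir='east') : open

# 40. push(x='east') : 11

# 41. move(dir='east') : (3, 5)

# 42. sense(dir='east') : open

# 43. push(x='east') : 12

# 44. move(dir='east') : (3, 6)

# 45. sense(dir='south') : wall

# 46. sense(dir='east') : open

# 47. push(x='east') : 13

# 48. move(dir='east') : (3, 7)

# 49. sense(dir='south') : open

# 50. push(x='south') : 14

# 51. move(dir='south') : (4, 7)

# 52. sense(dir='south') : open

# 53. push(x='south') : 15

# 54. move(dir='south') : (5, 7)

# 55. sense(dir='south') : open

# 56. push(x='south') : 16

# 57. move(dir='south') : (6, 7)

# 58. sense(dir='west') : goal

# 59. move(dir='west') : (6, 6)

Answer: (6, 6)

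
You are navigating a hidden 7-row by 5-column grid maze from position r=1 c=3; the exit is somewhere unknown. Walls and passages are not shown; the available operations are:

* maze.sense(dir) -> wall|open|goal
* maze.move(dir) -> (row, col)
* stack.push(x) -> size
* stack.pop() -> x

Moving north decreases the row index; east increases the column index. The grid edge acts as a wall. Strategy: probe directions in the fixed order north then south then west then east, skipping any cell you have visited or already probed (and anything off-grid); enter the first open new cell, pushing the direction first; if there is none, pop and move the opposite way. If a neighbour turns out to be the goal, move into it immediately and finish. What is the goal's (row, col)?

Then maze.sense(dir→north), and observe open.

I invoke stack.push(x→north), and get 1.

Next I call maze.move(dir→north), and get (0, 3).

Calling maze.sense(dir→west), and see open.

Invoking stack.push(x→west), and observe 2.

Next I call maze.move(dir→west), — result: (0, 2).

I try maze.sense(dir→south), which returns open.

Invoking stack.push(x→south), and observe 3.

I call maze.move(dir→south), : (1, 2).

Then maze.sense(dir→south), and observe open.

I try stack.push(x→south), which returns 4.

Next I call maze.move(dir→south), → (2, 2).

I invoke maze.sense(dir→south), → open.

Next I call stack.push(x→south), yielding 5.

Invoking maze.move(dir→south), which returns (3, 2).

Next I call maze.sense(dir→south), and observe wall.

Then maze.sense(dir→west), — result: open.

Calling stack.push(x→west), which returns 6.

Now I run maze.move(dir→west), → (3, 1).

I call maze.sense(dir→north), : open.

I try stack.push(x→north), → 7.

I invoke maze.move(dir→north), giving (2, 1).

Calling maze.sense(dir→north), and observe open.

Next I call stack.push(x→north), and observe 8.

I use maze.move(dir→north), and observe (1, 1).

Using maze.sense(dir→north), → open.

Next I call stack.push(x→north), and observe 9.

I call maze.move(dir→north), giving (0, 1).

I call maze.sense(dir→west), → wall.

Invoking stack.pop, and get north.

Invoking maze.move(dir→south), → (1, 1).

I invoke maze.sense(dir→west), : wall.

I invoke stack.pop(), → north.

I run maze.move(dir→south), and see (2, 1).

I invoke maze.sense(dir→west), and observe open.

I invoke stack.push(x→west), and get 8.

I run maze.move(dir→west), and see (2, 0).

Next I call maze.sense(dir→south), giving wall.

Then stack.pop(), and observe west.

Calling maze.move(dir→east), — result: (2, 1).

I run stack.pop, yielding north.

Now I run maze.move(dir→south), → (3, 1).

Next I call maze.sense(dir→south), — result: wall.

Invoking stack.pop, : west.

Now I run maze.move(dir→east), and get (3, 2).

I invoke maze.sense(dir→east), → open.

I try stack.push(x→east), and get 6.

I invoke maze.move(dir→east), yielding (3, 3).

Next I call maze.sense(dir→north), : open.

Calling stack.push(x→north), → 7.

Invoking maze.move(dir→north), and see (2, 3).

Invoking maze.sense(dir→east), and observe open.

I invoke stack.push(x→east), which returns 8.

Invoking maze.move(dir→east), and see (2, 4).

Invoking maze.sense(dir→north), → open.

Then stack.push(x→north), and observe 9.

I call maze.move(dir→north), and see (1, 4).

Then maze.sense(dir→north), → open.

Invoking stack.push(x→north), and see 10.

Invoking maze.move(dir→north), which returns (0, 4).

I run stack.pop(), and observe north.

Calling maze.move(dir→south), giving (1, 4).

Invoking stack.pop(), — result: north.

Then maze.move(dir→south), and get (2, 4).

I call maze.sense(dir→south), → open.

Using stack.push(x→south), and see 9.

Next I call maze.move(dir→south), : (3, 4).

I try maze.sense(dir→south), yielding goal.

I invoke maze.move(dir→south), — result: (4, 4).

Answer: (4, 4)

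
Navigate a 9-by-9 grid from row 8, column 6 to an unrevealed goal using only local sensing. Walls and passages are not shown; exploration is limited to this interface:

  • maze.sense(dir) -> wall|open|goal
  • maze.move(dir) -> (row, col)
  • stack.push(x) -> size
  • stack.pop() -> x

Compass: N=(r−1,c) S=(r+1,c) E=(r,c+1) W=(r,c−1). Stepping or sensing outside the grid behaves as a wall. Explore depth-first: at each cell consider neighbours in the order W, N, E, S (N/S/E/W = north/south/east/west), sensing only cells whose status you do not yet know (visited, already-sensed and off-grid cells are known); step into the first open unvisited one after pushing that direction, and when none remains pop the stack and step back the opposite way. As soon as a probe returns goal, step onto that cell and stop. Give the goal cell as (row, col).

[in] sense dir→west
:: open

[in] push x→west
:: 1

[in] move dir→west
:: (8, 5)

[in] sense dir→west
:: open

[in] push x→west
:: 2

[in] move dir→west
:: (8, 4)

[in] sense dir→west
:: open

[in] push x→west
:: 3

[in] move dir→west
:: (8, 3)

[in] sense dir→west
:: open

[in] push x→west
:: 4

[in] move dir→west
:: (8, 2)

[in] sense dir→west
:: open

[in] push x→west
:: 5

[in] move dir→west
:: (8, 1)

[in] sense dir→west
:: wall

[in] sense dir→north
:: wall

[in] pop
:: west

[in] move dir→east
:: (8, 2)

[in] sense dir→north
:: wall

[in] pop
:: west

[in] move dir→east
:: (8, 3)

[in] sense dir→north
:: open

[in] push x→north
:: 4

[in] move dir→north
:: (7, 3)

[in] sense dir→north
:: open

[in] push x→north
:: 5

[in] move dir→north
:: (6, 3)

[in] sense dir→west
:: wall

[in] sense dir→north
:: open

[in] push x→north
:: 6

[in] move dir→north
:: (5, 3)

[in] sense dir→west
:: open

[in] push x→west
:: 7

[in] move dir→west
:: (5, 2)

[in] sense dir→west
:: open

[in] push x→west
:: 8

[in] move dir→west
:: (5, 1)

[in] sense dir→west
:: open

[in] push x→west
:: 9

[in] move dir→west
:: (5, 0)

[in] sense dir→north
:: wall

[in] sense dir→south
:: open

[in] push x→south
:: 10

[in] move dir→south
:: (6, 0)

[in] sense dir→east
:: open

[in] push x→east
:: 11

[in] move dir→east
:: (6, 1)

[in] pop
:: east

[in] move dir→west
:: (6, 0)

[in] sense dir→south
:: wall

[in] pop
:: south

[in] move dir→north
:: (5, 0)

[in] pop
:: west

[in] move dir→east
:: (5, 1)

[in] sense dir→north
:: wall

[in] pop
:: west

[in] move dir→east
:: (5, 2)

[in] sense dir→north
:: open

[in] push x→north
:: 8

[in] move dir→north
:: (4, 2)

[in] sense dir→north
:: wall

[in] sense dir→east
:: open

[in] push x→east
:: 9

[in] move dir→east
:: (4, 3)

[in] sense dir→north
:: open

[in] push x→north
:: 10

[in] move dir→north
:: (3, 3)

[in] sense dir→north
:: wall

[in] sense dir→east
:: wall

[in] pop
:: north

[in] move dir→south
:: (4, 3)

[in] sense dir→east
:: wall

[in] pop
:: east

[in] move dir→west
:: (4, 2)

[in] pop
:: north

[in] move dir→south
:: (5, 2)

[in] pop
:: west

[in] move dir→east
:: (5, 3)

[in] sense dir→east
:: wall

[in] pop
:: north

[in] move dir→south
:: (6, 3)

[in] sense dir→east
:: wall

[in] pop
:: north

[in] move dir→south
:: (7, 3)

[in] sense dir→east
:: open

[in] push x→east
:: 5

[in] move dir→east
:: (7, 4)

[in] sense dir→east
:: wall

[in] pop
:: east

[in] move dir→west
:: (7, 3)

[in] pop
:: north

[in] move dir→south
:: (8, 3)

[in] pop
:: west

[in] move dir→east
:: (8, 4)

[in] pop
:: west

[in] move dir→east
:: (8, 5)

[in] pop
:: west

[in] move dir→east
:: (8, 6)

[in] sense dir→north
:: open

[in] push x→north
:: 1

[in] move dir→north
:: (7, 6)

[in] sense dir→north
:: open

[in] push x→north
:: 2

[in] move dir→north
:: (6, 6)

[in] sense dir→west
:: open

[in] push x→west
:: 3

[in] move dir→west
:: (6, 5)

[in] sense dir→north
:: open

[in] push x→north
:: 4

[in] move dir→north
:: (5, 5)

[in] sense dir→north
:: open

[in] push x→north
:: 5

[in] move dir→north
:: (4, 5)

[in] sense dir→north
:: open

[in] push x→north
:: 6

[in] move dir→north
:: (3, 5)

[in] sense dir→north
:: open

[in] push x→north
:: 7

[in] move dir→north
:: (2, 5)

[in] sense dir→west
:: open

[in] push x→west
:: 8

[in] move dir→west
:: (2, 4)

[in] sense dir→north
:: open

[in] push x→north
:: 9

[in] move dir→north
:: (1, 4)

[in] sense dir→west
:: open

[in] push x→west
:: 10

[in] move dir→west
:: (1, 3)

[in] sense dir→west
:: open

[in] push x→west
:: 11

[in] move dir→west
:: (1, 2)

[in] sense dir→west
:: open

[in] push x→west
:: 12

[in] move dir→west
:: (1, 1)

[in] sense dir→west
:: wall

[in] sense dir→north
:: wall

[in] sense dir→south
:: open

[in] push x→south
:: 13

[in] move dir→south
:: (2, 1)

[in] sense dir→west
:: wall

[in] sense dir→east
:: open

[in] push x→east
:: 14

[in] move dir→east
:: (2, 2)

[in] pop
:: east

[in] move dir→west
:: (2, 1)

[in] sense dir→south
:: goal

[in] move dir→south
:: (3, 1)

Answer: (3, 1)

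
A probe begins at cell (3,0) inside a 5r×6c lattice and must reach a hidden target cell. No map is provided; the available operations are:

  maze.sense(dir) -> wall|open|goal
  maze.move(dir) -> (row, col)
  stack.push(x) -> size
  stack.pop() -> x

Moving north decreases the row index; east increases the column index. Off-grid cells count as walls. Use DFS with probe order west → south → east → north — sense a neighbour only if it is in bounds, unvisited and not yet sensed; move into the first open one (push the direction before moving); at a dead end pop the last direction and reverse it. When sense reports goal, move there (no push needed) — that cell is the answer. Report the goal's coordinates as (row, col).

! sense(dir→south) => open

! push(x→south) => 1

! move(dir→south) => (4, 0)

! sense(dir→east) => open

! push(x→east) => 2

! move(dir→east) => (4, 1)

! sense(dir→east) => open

! push(x→east) => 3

! move(dir→east) => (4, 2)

! sense(dir→east) => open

! push(x→east) => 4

! move(dir→east) => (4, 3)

! sense(dir→east) => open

! push(x→east) => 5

! move(dir→east) => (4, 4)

! sense(dir→east) => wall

! sense(dir→north) => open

! push(x→north) => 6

! move(dir→north) => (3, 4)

! sense(dir→west) => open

! push(x→west) => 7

! move(dir→west) => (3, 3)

! sense(dir→west) => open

! push(x→west) => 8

! move(dir→west) => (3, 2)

! sense(dir→west) => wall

! sense(dir→north) => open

! push(x→north) => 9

! move(dir→north) => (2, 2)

! sense(dir→west) => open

! push(x→west) => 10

! move(dir→west) => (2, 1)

! sense(dir→west) => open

! push(x→west) => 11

! move(dir→west) => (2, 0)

! sense(dir→north) => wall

! pop() => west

! move(dir→east) => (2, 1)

! sense(dir→north) => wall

! pop() => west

! move(dir→east) => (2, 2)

! sense(dir→east) => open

! push(x→east) => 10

! move(dir→east) => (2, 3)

! sense(dir→east) => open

! push(x→east) => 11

! move(dir→east) => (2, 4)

! sense(dir→east) => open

! push(x→east) => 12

! move(dir→east) => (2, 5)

! sense(dir→south) => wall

! sense(dir→north) => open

! push(x→north) => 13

! move(dir→north) => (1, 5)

! sense(dir→west) => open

! push(x→west) => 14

! move(dir→west) => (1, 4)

! sense(dir→west) => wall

! sense(dir→north) => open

! push(x→north) => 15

! move(dir→north) => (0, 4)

! sense(dir→west) => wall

! sense(dir→east) => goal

! move(dir→east) => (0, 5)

Answer: (0, 5)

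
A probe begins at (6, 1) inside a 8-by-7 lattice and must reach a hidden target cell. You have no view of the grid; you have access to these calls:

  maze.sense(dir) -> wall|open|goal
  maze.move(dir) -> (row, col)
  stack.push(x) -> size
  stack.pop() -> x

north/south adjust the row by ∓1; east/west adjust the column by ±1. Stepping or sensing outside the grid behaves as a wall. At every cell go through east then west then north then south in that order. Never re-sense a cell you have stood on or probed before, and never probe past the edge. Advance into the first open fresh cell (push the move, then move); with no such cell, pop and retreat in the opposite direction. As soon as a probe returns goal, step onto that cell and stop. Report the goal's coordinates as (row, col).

Step: maze.sense[east]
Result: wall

Step: maze.sense[west]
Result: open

Step: stack.push[west]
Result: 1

Step: maze.move[west]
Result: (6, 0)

Step: maze.sense[north]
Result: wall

Step: maze.sense[south]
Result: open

Step: stack.push[south]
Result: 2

Step: maze.move[south]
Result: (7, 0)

Step: maze.sense[east]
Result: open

Step: stack.push[east]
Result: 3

Step: maze.move[east]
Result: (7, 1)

Step: maze.sense[east]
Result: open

Step: stack.push[east]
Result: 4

Step: maze.move[east]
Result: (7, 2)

Step: maze.sense[east]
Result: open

Step: stack.push[east]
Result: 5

Step: maze.move[east]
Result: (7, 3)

Step: maze.sense[east]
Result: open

Step: stack.push[east]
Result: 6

Step: maze.move[east]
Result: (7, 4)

Step: maze.sense[east]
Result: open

Step: stack.push[east]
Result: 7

Step: maze.move[east]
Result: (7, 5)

Step: maze.sense[east]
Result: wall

Step: maze.sense[north]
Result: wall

Step: stack.pop[]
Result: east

Step: maze.move[west]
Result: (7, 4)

Step: maze.sense[north]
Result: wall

Step: stack.pop[]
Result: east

Step: maze.move[west]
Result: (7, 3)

Step: maze.sense[north]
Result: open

Step: stack.push[north]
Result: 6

Step: maze.move[north]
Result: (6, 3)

Step: maze.sense[north]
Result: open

Step: stack.push[north]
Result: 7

Step: maze.move[north]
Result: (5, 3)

Step: maze.sense[east]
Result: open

Step: stack.push[east]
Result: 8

Step: maze.move[east]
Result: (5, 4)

Step: maze.sense[east]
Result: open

Step: stack.push[east]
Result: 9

Step: maze.move[east]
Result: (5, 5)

Step: maze.sense[east]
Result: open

Step: stack.push[east]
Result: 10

Step: maze.move[east]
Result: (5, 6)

Step: maze.sense[north]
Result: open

Step: stack.push[north]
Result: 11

Step: maze.move[north]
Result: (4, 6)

Step: maze.sense[west]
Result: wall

Step: maze.sense[north]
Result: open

Step: stack.push[north]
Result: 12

Step: maze.move[north]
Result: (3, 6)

Step: maze.sense[west]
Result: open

Step: stack.push[west]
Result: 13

Step: maze.move[west]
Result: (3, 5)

Step: maze.sense[west]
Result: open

Step: stack.push[west]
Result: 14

Step: maze.move[west]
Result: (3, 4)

Step: maze.sense[west]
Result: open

Step: stack.push[west]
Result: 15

Step: maze.move[west]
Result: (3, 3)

Step: maze.sense[west]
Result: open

Step: stack.push[west]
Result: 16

Step: maze.move[west]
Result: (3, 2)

Step: maze.sense[west]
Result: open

Step: stack.push[west]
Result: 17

Step: maze.move[west]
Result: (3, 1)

Step: maze.sense[west]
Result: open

Step: stack.push[west]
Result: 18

Step: maze.move[west]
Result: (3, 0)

Step: maze.sense[north]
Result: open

Step: stack.push[north]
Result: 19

Step: maze.move[north]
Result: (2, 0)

Step: maze.sense[east]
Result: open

Step: stack.push[east]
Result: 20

Step: maze.move[east]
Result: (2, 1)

Step: maze.sense[east]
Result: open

Step: stack.push[east]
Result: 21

Step: maze.move[east]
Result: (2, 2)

Step: maze.sense[east]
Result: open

Step: stack.push[east]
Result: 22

Step: maze.move[east]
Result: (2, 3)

Step: maze.sense[east]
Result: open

Step: stack.push[east]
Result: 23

Step: maze.move[east]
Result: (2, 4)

Step: maze.sense[east]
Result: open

Step: stack.push[east]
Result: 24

Step: maze.move[east]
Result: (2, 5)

Step: maze.sense[east]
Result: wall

Step: maze.sense[north]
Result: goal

Step: maze.move[north]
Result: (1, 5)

Answer: (1, 5)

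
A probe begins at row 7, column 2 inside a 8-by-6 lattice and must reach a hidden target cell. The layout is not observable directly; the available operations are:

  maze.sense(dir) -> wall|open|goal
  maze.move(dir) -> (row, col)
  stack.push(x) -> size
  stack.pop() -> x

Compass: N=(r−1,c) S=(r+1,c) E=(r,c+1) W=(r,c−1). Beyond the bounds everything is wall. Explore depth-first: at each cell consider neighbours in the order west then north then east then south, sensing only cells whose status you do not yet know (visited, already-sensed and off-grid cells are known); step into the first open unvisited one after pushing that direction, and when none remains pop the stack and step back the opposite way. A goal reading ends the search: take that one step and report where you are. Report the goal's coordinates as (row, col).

>>> sense dir→west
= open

>>> push x→west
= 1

>>> move dir→west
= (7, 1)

>>> sense dir→west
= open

>>> push x→west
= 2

>>> move dir→west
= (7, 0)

>>> sense dir→north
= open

>>> push x→north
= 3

>>> move dir→north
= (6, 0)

>>> sense dir→north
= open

>>> push x→north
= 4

>>> move dir→north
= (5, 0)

>>> sense dir→north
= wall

>>> sense dir→east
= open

>>> push x→east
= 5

>>> move dir→east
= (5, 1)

>>> sense dir→north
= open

>>> push x→north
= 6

>>> move dir→north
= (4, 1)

>>> sense dir→north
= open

>>> push x→north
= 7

>>> move dir→north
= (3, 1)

>>> sense dir→west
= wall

>>> sense dir→north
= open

>>> push x→north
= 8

>>> move dir→north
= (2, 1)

>>> sense dir→west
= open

>>> push x→west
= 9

>>> move dir→west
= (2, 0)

>>> sense dir→north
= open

>>> push x→north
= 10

>>> move dir→north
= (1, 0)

>>> sense dir→north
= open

>>> push x→north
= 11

>>> move dir→north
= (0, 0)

>>> sense dir→east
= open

>>> push x→east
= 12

>>> move dir→east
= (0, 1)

>>> sense dir→east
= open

>>> push x→east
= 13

>>> move dir→east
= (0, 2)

>>> sense dir→east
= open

>>> push x→east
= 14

>>> move dir→east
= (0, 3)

>>> sense dir→east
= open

>>> push x→east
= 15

>>> move dir→east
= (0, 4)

>>> sense dir→east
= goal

>>> move dir→east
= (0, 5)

Answer: (0, 5)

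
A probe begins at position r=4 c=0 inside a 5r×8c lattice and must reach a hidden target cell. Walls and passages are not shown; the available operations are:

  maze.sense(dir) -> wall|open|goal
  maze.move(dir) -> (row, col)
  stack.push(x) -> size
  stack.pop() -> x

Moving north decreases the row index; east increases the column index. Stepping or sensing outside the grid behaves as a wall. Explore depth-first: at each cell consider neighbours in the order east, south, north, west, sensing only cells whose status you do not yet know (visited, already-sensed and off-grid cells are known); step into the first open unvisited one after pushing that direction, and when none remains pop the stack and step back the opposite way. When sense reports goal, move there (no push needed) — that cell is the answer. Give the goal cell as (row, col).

Step: maze.sense[dir: east]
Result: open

Step: stack.push[x: east]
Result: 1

Step: maze.move[dir: east]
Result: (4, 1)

Step: maze.sense[dir: east]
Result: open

Step: stack.push[x: east]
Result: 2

Step: maze.move[dir: east]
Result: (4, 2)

Step: maze.sense[dir: east]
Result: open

Step: stack.push[x: east]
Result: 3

Step: maze.move[dir: east]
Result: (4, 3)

Step: maze.sense[dir: east]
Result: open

Step: stack.push[x: east]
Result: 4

Step: maze.move[dir: east]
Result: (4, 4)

Step: maze.sense[dir: east]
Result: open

Step: stack.push[x: east]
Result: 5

Step: maze.move[dir: east]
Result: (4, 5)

Step: maze.sense[dir: east]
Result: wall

Step: maze.sense[dir: north]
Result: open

Step: stack.push[x: north]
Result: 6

Step: maze.move[dir: north]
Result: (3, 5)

Step: maze.sense[dir: east]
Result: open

Step: stack.push[x: east]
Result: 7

Step: maze.move[dir: east]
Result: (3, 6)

Step: maze.sense[dir: east]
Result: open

Step: stack.push[x: east]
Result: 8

Step: maze.move[dir: east]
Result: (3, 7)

Step: maze.sense[dir: south]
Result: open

Step: stack.push[x: south]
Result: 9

Step: maze.move[dir: south]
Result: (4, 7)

Step: stack.pop[]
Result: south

Step: maze.move[dir: north]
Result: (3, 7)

Step: maze.sense[dir: north]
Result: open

Step: stack.push[x: north]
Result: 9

Step: maze.move[dir: north]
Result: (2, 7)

Step: maze.sense[dir: north]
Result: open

Step: stack.push[x: north]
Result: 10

Step: maze.move[dir: north]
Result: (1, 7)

Step: maze.sense[dir: north]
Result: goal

Step: maze.move[dir: north]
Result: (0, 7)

Answer: (0, 7)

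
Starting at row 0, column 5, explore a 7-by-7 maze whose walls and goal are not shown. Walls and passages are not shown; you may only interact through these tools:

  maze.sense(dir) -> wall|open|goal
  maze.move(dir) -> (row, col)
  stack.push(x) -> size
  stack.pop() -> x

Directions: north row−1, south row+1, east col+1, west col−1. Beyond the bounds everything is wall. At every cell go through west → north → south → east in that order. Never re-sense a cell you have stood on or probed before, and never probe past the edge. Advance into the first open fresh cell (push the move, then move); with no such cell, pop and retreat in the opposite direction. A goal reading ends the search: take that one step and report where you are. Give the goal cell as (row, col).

·→ maze.sense(dir=west)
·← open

·→ stack.push(x=west)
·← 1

·→ maze.move(dir=west)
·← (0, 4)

·→ maze.sense(dir=west)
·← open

·→ stack.push(x=west)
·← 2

·→ maze.move(dir=west)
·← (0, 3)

·→ maze.sense(dir=west)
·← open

·→ stack.push(x=west)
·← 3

·→ maze.move(dir=west)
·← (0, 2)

·→ maze.sense(dir=west)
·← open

·→ stack.push(x=west)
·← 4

·→ maze.move(dir=west)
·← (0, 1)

·→ maze.sense(dir=west)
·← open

·→ stack.push(x=west)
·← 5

·→ maze.move(dir=west)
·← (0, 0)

·→ maze.sense(dir=south)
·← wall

·→ stack.pop()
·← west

·→ maze.move(dir=east)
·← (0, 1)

·→ maze.sense(dir=south)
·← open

·→ stack.push(x=south)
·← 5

·→ maze.move(dir=south)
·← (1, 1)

·→ maze.sense(dir=south)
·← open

·→ stack.push(x=south)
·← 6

·→ maze.move(dir=south)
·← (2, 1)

·→ maze.sense(dir=west)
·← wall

·→ maze.sense(dir=south)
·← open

·→ stack.push(x=south)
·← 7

·→ maze.move(dir=south)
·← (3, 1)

·→ maze.sense(dir=west)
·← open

·→ stack.push(x=west)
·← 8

·→ maze.move(dir=west)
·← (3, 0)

·→ maze.sense(dir=south)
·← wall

·→ stack.pop()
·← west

·→ maze.move(dir=east)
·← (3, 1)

·→ maze.sense(dir=south)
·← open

·→ stack.push(x=south)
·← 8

·→ maze.move(dir=south)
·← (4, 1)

·→ maze.sense(dir=south)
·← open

·→ stack.push(x=south)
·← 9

·→ maze.move(dir=south)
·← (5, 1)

·→ maze.sense(dir=west)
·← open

·→ stack.push(x=west)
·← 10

·→ maze.move(dir=west)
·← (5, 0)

·→ maze.sense(dir=south)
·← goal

·→ maze.move(dir=south)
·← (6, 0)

Answer: (6, 0)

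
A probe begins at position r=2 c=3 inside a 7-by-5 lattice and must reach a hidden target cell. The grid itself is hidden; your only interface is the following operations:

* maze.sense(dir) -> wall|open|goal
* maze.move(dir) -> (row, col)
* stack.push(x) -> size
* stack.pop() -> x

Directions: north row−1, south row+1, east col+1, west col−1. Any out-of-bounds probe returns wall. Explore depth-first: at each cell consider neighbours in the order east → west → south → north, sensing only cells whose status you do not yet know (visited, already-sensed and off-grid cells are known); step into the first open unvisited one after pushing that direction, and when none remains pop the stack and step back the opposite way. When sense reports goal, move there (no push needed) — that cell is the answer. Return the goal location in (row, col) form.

% sense(dir→east) ~> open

% push(x→east) ~> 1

% move(dir→east) ~> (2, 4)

% sense(dir→south) ~> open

% push(x→south) ~> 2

% move(dir→south) ~> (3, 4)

% sense(dir→west) ~> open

% push(x→west) ~> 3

% move(dir→west) ~> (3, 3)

% sense(dir→west) ~> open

% push(x→west) ~> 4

% move(dir→west) ~> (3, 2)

% sense(dir→west) ~> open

% push(x→west) ~> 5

% move(dir→west) ~> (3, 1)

% sense(dir→west) ~> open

% push(x→west) ~> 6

% move(dir→west) ~> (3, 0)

% sense(dir→south) ~> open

% push(x→south) ~> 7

% move(dir→south) ~> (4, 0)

% sense(dir→east) ~> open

% push(x→east) ~> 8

% move(dir→east) ~> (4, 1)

% sense(dir→east) ~> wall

% sense(dir→south) ~> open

% push(x→south) ~> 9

% move(dir→south) ~> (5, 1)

% sense(dir→east) ~> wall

% sense(dir→west) ~> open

% push(x→west) ~> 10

% move(dir→west) ~> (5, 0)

% sense(dir→south) ~> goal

% move(dir→south) ~> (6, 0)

Answer: (6, 0)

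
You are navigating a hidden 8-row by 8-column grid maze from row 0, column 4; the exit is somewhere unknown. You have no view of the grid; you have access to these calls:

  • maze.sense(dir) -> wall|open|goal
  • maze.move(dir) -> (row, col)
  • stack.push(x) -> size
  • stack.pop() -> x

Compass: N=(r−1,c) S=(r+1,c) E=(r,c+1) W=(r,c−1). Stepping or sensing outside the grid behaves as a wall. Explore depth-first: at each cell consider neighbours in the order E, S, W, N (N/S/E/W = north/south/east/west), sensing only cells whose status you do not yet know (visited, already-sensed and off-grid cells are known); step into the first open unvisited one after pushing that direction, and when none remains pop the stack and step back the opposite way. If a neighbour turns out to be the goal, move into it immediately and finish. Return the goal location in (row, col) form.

→ maze.sense(east)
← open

→ stack.push(east)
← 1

→ maze.move(east)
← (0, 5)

→ maze.sense(east)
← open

→ stack.push(east)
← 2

→ maze.move(east)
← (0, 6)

→ maze.sense(east)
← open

→ stack.push(east)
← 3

→ maze.move(east)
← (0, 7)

→ maze.sense(south)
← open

→ stack.push(south)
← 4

→ maze.move(south)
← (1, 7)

→ maze.sense(south)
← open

→ stack.push(south)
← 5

→ maze.move(south)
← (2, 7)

→ maze.sense(south)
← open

→ stack.push(south)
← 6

→ maze.move(south)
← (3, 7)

→ maze.sense(south)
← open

→ stack.push(south)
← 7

→ maze.move(south)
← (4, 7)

→ maze.sense(south)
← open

→ stack.push(south)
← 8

→ maze.move(south)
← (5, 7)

→ maze.sense(south)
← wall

→ maze.sense(west)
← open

→ stack.push(west)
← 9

→ maze.move(west)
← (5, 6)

→ maze.sense(south)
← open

→ stack.push(south)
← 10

→ maze.move(south)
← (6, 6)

→ maze.sense(south)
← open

→ stack.push(south)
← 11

→ maze.move(south)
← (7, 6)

→ maze.sense(east)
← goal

→ maze.move(east)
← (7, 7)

Answer: (7, 7)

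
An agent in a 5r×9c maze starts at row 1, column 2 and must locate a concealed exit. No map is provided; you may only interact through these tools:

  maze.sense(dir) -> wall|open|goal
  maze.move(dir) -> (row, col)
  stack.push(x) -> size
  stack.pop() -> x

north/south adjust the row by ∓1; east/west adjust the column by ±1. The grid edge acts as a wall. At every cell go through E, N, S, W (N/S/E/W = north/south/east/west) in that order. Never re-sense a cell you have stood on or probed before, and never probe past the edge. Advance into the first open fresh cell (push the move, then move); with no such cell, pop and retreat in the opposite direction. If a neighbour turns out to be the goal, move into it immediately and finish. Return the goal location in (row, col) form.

Now I run maze.sense passing east, yielding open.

Invoking stack.push passing east, and observe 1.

Invoking maze.move passing east, : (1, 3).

I run maze.sense passing east, : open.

Now I run stack.push passing east, — result: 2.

Now I run maze.move passing east, giving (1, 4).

Invoking maze.sense passing east, yielding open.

I try stack.push passing east, and see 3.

I try maze.move passing east, — result: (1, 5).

I try maze.sense passing east, yielding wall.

I run maze.sense passing north, giving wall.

Invoking maze.sense passing south, giving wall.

Invoking stack.pop, : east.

I call maze.move passing west, giving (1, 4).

I invoke maze.sense passing north, yielding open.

Calling stack.push passing north, and observe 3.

Then maze.move passing north, : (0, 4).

I call maze.sense passing west, and observe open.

Now I run stack.push passing west, → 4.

I try maze.move passing west, and observe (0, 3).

I run maze.sense passing west, and see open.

I try stack.push passing west, which returns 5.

I use maze.move passing west, and get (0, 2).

I call maze.sense passing west, — result: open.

Using stack.push passing west, which returns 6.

Now I run maze.move passing west, and get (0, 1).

Calling maze.sense passing south, giving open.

Invoking stack.push passing south, yielding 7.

Next I call maze.move passing south, which returns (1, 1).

Invoking maze.sense passing south, : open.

I call stack.push passing south, — result: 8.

Now I run maze.move passing south, yielding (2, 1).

I try maze.sense passing east, and get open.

Then stack.push passing east, — result: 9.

Using maze.move passing east, : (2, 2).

I use maze.sense passing east, and see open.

Next I call stack.push passing east, — result: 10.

I try maze.move passing east, → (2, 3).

I use maze.sense passing east, giving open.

Invoking stack.push passing east, which returns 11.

Then maze.move passing east, yielding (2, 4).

I call maze.sense passing south, and observe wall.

I use stack.pop, — result: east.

I run maze.move passing west, → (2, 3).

Using maze.sense passing south, which returns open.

Now I run stack.push passing south, : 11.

I use maze.move passing south, — result: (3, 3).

I invoke maze.sense passing south, yielding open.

I run stack.push passing south, and observe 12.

Calling maze.move passing south, → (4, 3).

I invoke maze.sense passing east, and get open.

Next I call stack.push passing east, and observe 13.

I try maze.move passing east, and get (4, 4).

I use maze.sense passing east, and get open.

I invoke stack.push passing east, yielding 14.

I run maze.move passing east, — result: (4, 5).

Calling maze.sense passing east, and observe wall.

I run maze.sense passing north, — result: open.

I run stack.push passing north, — result: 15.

Using maze.move passing north, and see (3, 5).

I use maze.sense passing east, and observe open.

I use stack.push passing east, : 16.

I use maze.move passing east, and get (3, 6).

Invoking maze.sense passing east, yielding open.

I try stack.push passing east, and see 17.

I run maze.move passing east, — result: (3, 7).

Calling maze.sense passing east, and observe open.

I invoke stack.push passing east, — result: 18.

I use maze.move passing east, yielding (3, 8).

I invoke maze.sense passing north, and see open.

Calling stack.push passing north, and observe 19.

I invoke maze.move passing north, which returns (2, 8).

I run maze.sense passing north, and observe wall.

I try maze.sense passing west, giving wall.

Then stack.pop, which returns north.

Calling maze.move passing south, and observe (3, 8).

Calling maze.sense passing south, : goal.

I use maze.move passing south, yielding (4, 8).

Answer: (4, 8)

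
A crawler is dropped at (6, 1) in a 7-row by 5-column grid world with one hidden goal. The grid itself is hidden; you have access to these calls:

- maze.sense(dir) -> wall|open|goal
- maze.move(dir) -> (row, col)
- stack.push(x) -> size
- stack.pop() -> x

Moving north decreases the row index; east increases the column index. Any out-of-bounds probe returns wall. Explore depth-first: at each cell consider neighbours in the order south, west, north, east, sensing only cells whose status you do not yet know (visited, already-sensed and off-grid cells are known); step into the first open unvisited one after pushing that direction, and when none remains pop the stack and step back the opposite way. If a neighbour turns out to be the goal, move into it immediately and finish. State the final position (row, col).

> sense west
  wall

> sense north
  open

> push north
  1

> move north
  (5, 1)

> sense west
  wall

> sense north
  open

> push north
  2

> move north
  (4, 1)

> sense west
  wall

> sense north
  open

> push north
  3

> move north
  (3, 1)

> sense west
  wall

> sense north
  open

> push north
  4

> move north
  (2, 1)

> sense west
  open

> push west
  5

> move west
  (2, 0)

> sense north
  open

> push north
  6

> move north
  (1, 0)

> sense north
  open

> push north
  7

> move north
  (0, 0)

> sense east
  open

> push east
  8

> move east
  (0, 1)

> sense south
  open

> push south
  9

> move south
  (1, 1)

> sense east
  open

> push east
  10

> move east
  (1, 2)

> sense south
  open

> push south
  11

> move south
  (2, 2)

> sense south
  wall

> sense east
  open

> push east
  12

> move east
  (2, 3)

> sense south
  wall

> sense north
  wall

> sense east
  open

> push east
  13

> move east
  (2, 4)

> sense south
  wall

> sense north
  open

> push north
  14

> move north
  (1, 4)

> sense north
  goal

> move north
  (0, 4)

Answer: (0, 4)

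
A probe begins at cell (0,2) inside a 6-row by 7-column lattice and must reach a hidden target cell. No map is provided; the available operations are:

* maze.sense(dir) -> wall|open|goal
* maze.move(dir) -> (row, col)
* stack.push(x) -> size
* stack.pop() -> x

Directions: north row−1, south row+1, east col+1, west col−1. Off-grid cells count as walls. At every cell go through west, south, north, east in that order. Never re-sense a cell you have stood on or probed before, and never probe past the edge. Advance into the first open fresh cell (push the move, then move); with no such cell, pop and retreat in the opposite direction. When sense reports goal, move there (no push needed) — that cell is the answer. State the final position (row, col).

// maze.sense(dir=west) => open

// stack.push(x=west) => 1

// maze.move(dir=west) => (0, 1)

// maze.sense(dir=west) => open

// stack.push(x=west) => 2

// maze.move(dir=west) => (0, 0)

// maze.sense(dir=south) => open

// stack.push(x=south) => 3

// maze.move(dir=south) => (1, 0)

// maze.sense(dir=south) => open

// stack.push(x=south) => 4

// maze.move(dir=south) => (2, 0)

// maze.sense(dir=south) => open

// stack.push(x=south) => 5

// maze.move(dir=south) => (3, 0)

// maze.sense(dir=south) => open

// stack.push(x=south) => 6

// maze.move(dir=south) => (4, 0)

// maze.sense(dir=south) => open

// stack.push(x=south) => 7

// maze.move(dir=south) => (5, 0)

// maze.sense(dir=east) => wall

// stack.pop() => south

// maze.move(dir=north) => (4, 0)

// maze.sense(dir=east) => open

// stack.push(x=east) => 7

// maze.move(dir=east) => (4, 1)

// maze.sense(dir=north) => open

// stack.push(x=north) => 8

// maze.move(dir=north) => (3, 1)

// maze.sense(dir=north) => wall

// maze.sense(dir=east) => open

// stack.push(x=east) => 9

// maze.move(dir=east) => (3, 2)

// maze.sense(dir=south) => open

// stack.push(x=south) => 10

// maze.move(dir=south) => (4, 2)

// maze.sense(dir=south) => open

// stack.push(x=south) => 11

// maze.move(dir=south) => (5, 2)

// maze.sense(dir=east) => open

// stack.push(x=east) => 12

// maze.move(dir=east) => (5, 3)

// maze.sense(dir=north) => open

// stack.push(x=north) => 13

// maze.move(dir=north) => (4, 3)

// maze.sense(dir=north) => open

// stack.push(x=north) => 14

// maze.move(dir=north) => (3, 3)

// maze.sense(dir=north) => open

// stack.push(x=north) => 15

// maze.move(dir=north) => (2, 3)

// maze.sense(dir=west) => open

// stack.push(x=west) => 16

// maze.move(dir=west) => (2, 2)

// maze.sense(dir=north) => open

// stack.push(x=north) => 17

// maze.move(dir=north) => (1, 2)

// maze.sense(dir=west) => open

// stack.push(x=west) => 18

// maze.move(dir=west) => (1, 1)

// stack.pop() => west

// maze.move(dir=east) => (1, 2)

// maze.sense(dir=east) => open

// stack.push(x=east) => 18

// maze.move(dir=east) => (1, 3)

// maze.sense(dir=north) => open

// stack.push(x=north) => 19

// maze.move(dir=north) => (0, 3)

// maze.sense(dir=east) => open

// stack.push(x=east) => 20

// maze.move(dir=east) => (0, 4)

// maze.sense(dir=south) => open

// stack.push(x=south) => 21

// maze.move(dir=south) => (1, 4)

// maze.sense(dir=south) => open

// stack.push(x=south) => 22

// maze.move(dir=south) => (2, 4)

// maze.sense(dir=south) => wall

// maze.sense(dir=east) => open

// stack.push(x=east) => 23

// maze.move(dir=east) => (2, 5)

// maze.sense(dir=south) => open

// stack.push(x=south) => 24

// maze.move(dir=south) => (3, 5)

// maze.sense(dir=south) => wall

// maze.sense(dir=east) => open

// stack.push(x=east) => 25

// maze.move(dir=east) => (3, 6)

// maze.sense(dir=south) => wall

// maze.sense(dir=north) => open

// stack.push(x=north) => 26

// maze.move(dir=north) => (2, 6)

// maze.sense(dir=north) => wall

// stack.pop() => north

// maze.move(dir=south) => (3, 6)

// stack.pop() => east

// maze.move(dir=west) => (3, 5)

// stack.pop() => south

// maze.move(dir=north) => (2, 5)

// maze.sense(dir=north) => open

// stack.push(x=north) => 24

// maze.move(dir=north) => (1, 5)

// maze.sense(dir=north) => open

// stack.push(x=north) => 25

// maze.move(dir=north) => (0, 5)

// maze.sense(dir=east) => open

// stack.push(x=east) => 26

// maze.move(dir=east) => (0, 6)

// stack.pop() => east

// maze.move(dir=west) => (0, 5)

// stack.pop() => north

// maze.move(dir=south) => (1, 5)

// stack.pop() => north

// maze.move(dir=south) => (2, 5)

// stack.pop() => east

// maze.move(dir=west) => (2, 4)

// stack.pop() => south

// maze.move(dir=north) => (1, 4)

// stack.pop() => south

// maze.move(dir=north) => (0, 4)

// stack.pop() => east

// maze.move(dir=west) => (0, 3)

// stack.pop() => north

// maze.move(dir=south) => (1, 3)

// stack.pop() => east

// maze.move(dir=west) => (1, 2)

// stack.pop() => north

// maze.move(dir=south) => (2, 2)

// stack.pop() => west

// maze.move(dir=east) => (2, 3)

// stack.pop() => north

// maze.move(dir=south) => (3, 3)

// stack.pop() => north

// maze.move(dir=south) => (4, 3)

// maze.sense(dir=east) => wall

// stack.pop() => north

// maze.move(dir=south) => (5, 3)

// maze.sense(dir=east) => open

// stack.push(x=east) => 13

// maze.move(dir=east) => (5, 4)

// maze.sense(dir=east) => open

// stack.push(x=east) => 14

// maze.move(dir=east) => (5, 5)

// maze.sense(dir=east) => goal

// maze.move(dir=east) => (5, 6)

Answer: (5, 6)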